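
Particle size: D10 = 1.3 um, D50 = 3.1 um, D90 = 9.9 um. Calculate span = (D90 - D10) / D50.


Span = (9.9 - 1.3) / 3.1 = 8.6 / 3.1 = 2.774

2.774


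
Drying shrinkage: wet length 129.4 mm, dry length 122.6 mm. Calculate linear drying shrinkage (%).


DS = (129.4 - 122.6) / 129.4 * 100 = 5.26%

5.26


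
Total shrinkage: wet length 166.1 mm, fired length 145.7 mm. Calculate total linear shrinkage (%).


TS = (166.1 - 145.7) / 166.1 * 100 = 12.28%

12.28


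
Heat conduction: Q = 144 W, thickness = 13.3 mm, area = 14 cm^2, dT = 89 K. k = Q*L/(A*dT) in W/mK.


k = 144*13.3/1000/(14/10000*89) = 15.37 W/mK

15.37


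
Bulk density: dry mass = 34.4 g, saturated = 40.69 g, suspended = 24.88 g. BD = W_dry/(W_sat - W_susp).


BD = 34.4 / (40.69 - 24.88) = 34.4 / 15.81 = 2.176 g/cm^3

2.176


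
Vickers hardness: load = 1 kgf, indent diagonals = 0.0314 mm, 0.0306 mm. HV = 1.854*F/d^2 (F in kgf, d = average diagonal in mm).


d_avg = (0.0314+0.0306)/2 = 0.031 mm
HV = 1.854*1/0.031^2 = 1929

1929


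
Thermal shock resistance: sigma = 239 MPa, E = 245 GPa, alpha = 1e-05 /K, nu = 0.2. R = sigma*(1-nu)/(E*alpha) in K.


R = 239*(1-0.2)/(245*1000*1e-05) = 78 K

78


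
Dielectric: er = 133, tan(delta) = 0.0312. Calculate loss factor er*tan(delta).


Loss = 133 * 0.0312 = 4.15

4.15


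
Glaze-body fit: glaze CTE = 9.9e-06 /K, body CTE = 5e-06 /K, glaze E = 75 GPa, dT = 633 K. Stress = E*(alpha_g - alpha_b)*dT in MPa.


Stress = 75*1000*(9.9e-06 - 5e-06)*633 = 232.6 MPa

232.6


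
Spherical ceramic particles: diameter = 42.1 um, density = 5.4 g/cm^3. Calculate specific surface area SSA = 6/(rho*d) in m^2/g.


SSA = 6 / (5.4 * 42.1) = 0.026 m^2/g

0.026


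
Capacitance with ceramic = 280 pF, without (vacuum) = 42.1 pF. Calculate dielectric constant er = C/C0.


er = 280 / 42.1 = 6.65

6.65


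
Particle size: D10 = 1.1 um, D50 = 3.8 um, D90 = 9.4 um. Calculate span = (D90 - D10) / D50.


Span = (9.4 - 1.1) / 3.8 = 8.3 / 3.8 = 2.184

2.184


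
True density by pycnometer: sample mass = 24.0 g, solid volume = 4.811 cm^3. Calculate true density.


TD = 24.0 / 4.811 = 4.989 g/cm^3

4.989


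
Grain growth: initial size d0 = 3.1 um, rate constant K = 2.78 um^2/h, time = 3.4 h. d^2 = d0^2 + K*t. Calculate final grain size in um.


d^2 = 3.1^2 + 2.78*3.4 = 19.062
d = sqrt(19.062) = 4.37 um

4.37


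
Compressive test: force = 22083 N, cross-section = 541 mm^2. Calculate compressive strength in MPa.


CS = 22083 / 541 = 40.8 MPa

40.8


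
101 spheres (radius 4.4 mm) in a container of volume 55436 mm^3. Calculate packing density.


V_sphere = 4/3*pi*4.4^3 = 356.8179 mm^3
Total V = 101*356.8179 = 36038.6079 mm^3
PD = 36038.6079 / 55436 = 0.65

0.65


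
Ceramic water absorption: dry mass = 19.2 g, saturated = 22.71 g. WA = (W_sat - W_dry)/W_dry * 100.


WA = (22.71 - 19.2) / 19.2 * 100 = 18.28%

18.28


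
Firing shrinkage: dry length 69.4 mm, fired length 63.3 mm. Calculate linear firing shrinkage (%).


FS = (69.4 - 63.3) / 69.4 * 100 = 8.79%

8.79


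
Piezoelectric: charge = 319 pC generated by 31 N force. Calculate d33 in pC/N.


d33 = 319 / 31 = 10.3 pC/N

10.3


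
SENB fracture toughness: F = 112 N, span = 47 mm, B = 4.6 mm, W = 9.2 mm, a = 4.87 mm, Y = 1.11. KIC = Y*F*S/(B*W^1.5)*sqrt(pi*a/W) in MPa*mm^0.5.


KIC = 1.11*112*47/(4.6*9.2^1.5)*sqrt(pi*4.87/9.2) = 58.7

58.7


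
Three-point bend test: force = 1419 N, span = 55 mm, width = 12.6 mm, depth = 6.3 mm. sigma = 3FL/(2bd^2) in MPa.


sigma = 3*1419*55/(2*12.6*6.3^2) = 234.1 MPa

234.1


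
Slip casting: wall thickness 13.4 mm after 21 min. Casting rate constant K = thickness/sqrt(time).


K = 13.4 / sqrt(21) = 13.4 / 4.5826 = 2.924 mm/min^0.5

2.924


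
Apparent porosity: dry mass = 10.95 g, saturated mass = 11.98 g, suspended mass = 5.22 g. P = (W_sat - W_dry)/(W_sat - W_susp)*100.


P = (11.98 - 10.95) / (11.98 - 5.22) * 100 = 1.03 / 6.76 * 100 = 15.2%

15.2


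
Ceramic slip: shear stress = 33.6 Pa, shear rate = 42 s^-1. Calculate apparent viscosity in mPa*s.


eta = tau/gamma * 1000 = 33.6/42 * 1000 = 800.0 mPa*s

800.0


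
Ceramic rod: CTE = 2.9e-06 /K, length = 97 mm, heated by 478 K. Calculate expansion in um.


dL = 2.9e-06 * 97 * 478 * 1000 = 134.461 um

134.461


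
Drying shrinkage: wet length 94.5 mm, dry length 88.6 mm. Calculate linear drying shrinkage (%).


DS = (94.5 - 88.6) / 94.5 * 100 = 6.24%

6.24


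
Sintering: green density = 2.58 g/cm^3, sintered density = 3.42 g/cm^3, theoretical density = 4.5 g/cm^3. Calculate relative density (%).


Relative = 3.42 / 4.5 * 100 = 76.0%

76.0


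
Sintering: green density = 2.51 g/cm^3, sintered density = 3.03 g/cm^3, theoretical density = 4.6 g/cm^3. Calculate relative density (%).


Relative = 3.03 / 4.6 * 100 = 65.9%

65.9


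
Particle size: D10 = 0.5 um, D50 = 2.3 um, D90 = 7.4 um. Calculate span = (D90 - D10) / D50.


Span = (7.4 - 0.5) / 2.3 = 6.9 / 2.3 = 3.0

3.0


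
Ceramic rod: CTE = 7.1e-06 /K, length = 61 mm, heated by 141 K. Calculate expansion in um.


dL = 7.1e-06 * 61 * 141 * 1000 = 61.067 um

61.067


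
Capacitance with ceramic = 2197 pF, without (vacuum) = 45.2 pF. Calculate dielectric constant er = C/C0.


er = 2197 / 45.2 = 48.61

48.61


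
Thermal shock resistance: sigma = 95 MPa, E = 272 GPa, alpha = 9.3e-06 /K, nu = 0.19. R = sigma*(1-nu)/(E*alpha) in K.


R = 95*(1-0.19)/(272*1000*9.3e-06) = 30 K

30


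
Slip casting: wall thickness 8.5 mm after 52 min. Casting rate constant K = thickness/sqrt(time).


K = 8.5 / sqrt(52) = 8.5 / 7.2111 = 1.179 mm/min^0.5

1.179


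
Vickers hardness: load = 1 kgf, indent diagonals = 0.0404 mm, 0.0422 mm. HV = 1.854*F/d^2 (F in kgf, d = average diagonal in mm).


d_avg = (0.0404+0.0422)/2 = 0.0413 mm
HV = 1.854*1/0.0413^2 = 1087

1087


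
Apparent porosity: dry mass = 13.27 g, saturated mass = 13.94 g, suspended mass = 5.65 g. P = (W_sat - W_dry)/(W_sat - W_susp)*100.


P = (13.94 - 13.27) / (13.94 - 5.65) * 100 = 0.67 / 8.29 * 100 = 8.1%

8.1


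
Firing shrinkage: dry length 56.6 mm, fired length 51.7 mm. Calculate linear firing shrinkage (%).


FS = (56.6 - 51.7) / 56.6 * 100 = 8.66%

8.66


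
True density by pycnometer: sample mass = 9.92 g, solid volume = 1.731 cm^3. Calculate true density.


TD = 9.92 / 1.731 = 5.731 g/cm^3

5.731


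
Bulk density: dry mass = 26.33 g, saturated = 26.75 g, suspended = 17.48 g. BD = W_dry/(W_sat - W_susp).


BD = 26.33 / (26.75 - 17.48) = 26.33 / 9.27 = 2.84 g/cm^3

2.84


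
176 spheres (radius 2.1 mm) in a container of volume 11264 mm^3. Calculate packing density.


V_sphere = 4/3*pi*2.1^3 = 38.7924 mm^3
Total V = 176*38.7924 = 6827.4624 mm^3
PD = 6827.4624 / 11264 = 0.606

0.606


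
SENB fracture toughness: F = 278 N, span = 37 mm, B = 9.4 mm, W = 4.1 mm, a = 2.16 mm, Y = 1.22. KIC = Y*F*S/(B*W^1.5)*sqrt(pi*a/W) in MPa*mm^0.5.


KIC = 1.22*278*37/(9.4*4.1^1.5)*sqrt(pi*2.16/4.1) = 206.88

206.88


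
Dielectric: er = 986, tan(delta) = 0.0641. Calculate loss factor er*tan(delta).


Loss = 986 * 0.0641 = 63.203

63.203


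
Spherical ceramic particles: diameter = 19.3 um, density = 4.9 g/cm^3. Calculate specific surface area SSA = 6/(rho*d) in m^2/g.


SSA = 6 / (4.9 * 19.3) = 0.063 m^2/g

0.063


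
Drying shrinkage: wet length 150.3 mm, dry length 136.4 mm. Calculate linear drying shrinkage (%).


DS = (150.3 - 136.4) / 150.3 * 100 = 9.25%

9.25


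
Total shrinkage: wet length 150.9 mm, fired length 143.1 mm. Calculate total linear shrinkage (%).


TS = (150.9 - 143.1) / 150.9 * 100 = 5.17%

5.17


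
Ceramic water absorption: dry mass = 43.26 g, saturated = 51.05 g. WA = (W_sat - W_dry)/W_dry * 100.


WA = (51.05 - 43.26) / 43.26 * 100 = 18.01%

18.01


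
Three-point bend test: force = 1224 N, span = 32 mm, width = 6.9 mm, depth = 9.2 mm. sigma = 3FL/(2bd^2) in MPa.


sigma = 3*1224*32/(2*6.9*9.2^2) = 100.6 MPa

100.6


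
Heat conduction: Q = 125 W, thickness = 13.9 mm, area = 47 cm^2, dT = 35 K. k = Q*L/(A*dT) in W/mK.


k = 125*13.9/1000/(47/10000*35) = 10.56 W/mK

10.56


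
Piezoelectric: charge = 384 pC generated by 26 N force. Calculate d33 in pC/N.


d33 = 384 / 26 = 14.8 pC/N

14.8


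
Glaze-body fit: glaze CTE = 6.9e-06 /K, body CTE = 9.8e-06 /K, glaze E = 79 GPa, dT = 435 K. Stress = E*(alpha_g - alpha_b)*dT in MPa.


Stress = 79*1000*(6.9e-06 - 9.8e-06)*435 = -99.7 MPa

-99.7


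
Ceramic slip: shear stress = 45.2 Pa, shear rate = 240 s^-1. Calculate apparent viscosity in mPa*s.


eta = tau/gamma * 1000 = 45.2/240 * 1000 = 188.3 mPa*s

188.3


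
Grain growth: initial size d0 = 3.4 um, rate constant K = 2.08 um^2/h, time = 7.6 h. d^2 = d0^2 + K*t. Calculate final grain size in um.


d^2 = 3.4^2 + 2.08*7.6 = 27.368
d = sqrt(27.368) = 5.23 um

5.23


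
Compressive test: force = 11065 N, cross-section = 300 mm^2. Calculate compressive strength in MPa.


CS = 11065 / 300 = 36.9 MPa

36.9


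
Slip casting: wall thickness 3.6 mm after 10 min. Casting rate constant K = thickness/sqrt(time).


K = 3.6 / sqrt(10) = 3.6 / 3.1623 = 1.138 mm/min^0.5

1.138


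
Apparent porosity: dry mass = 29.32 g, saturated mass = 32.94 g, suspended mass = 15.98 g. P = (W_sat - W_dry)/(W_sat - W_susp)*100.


P = (32.94 - 29.32) / (32.94 - 15.98) * 100 = 3.62 / 16.96 * 100 = 21.3%

21.3


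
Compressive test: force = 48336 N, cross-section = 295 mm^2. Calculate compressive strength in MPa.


CS = 48336 / 295 = 163.9 MPa

163.9


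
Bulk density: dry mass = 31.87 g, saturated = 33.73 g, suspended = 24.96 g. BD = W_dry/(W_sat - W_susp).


BD = 31.87 / (33.73 - 24.96) = 31.87 / 8.77 = 3.634 g/cm^3

3.634


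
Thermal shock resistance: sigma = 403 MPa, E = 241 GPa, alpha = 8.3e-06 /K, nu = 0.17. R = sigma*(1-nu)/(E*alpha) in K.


R = 403*(1-0.17)/(241*1000*8.3e-06) = 167 K

167


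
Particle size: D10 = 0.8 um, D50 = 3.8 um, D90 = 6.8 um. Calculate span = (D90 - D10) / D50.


Span = (6.8 - 0.8) / 3.8 = 6.0 / 3.8 = 1.579

1.579


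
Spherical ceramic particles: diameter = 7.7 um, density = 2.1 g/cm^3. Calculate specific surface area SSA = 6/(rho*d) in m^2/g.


SSA = 6 / (2.1 * 7.7) = 0.371 m^2/g

0.371


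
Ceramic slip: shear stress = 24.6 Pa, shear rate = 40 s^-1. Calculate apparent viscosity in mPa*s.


eta = tau/gamma * 1000 = 24.6/40 * 1000 = 615.0 mPa*s

615.0


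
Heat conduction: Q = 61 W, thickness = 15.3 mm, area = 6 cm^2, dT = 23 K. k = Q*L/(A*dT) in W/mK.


k = 61*15.3/1000/(6/10000*23) = 67.63 W/mK

67.63


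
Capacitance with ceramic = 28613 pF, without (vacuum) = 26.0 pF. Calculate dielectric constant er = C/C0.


er = 28613 / 26.0 = 1100.5

1100.5


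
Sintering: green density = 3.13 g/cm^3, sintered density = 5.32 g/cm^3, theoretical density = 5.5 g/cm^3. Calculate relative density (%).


Relative = 5.32 / 5.5 * 100 = 96.7%

96.7


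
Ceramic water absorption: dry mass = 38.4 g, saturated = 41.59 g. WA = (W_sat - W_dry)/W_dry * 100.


WA = (41.59 - 38.4) / 38.4 * 100 = 8.31%

8.31


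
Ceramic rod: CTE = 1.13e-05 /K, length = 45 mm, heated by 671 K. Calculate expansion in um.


dL = 1.13e-05 * 45 * 671 * 1000 = 341.204 um

341.204


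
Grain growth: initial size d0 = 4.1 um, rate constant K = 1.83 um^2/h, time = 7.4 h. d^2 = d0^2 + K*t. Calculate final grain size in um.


d^2 = 4.1^2 + 1.83*7.4 = 30.352
d = sqrt(30.352) = 5.51 um

5.51


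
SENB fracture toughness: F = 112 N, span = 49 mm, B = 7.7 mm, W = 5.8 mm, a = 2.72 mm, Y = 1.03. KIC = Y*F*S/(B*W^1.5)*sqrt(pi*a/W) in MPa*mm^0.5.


KIC = 1.03*112*49/(7.7*5.8^1.5)*sqrt(pi*2.72/5.8) = 63.79

63.79


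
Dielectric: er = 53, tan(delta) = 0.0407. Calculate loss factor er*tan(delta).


Loss = 53 * 0.0407 = 2.157

2.157


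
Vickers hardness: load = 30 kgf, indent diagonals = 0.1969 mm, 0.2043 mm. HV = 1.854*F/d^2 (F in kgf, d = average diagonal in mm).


d_avg = (0.1969+0.2043)/2 = 0.2006 mm
HV = 1.854*30/0.2006^2 = 1382

1382


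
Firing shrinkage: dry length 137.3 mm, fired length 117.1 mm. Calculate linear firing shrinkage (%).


FS = (137.3 - 117.1) / 137.3 * 100 = 14.71%

14.71


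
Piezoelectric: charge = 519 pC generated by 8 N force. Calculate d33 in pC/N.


d33 = 519 / 8 = 64.9 pC/N

64.9


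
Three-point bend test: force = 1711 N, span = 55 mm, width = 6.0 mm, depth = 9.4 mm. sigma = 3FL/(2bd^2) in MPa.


sigma = 3*1711*55/(2*6.0*9.4^2) = 266.3 MPa

266.3


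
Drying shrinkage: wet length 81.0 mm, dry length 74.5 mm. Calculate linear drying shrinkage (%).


DS = (81.0 - 74.5) / 81.0 * 100 = 8.02%

8.02


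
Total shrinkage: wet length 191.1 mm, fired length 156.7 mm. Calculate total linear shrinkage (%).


TS = (191.1 - 156.7) / 191.1 * 100 = 18.0%

18.0


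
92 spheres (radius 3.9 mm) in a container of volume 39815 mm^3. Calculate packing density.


V_sphere = 4/3*pi*3.9^3 = 248.4748 mm^3
Total V = 92*248.4748 = 22859.6816 mm^3
PD = 22859.6816 / 39815 = 0.574

0.574


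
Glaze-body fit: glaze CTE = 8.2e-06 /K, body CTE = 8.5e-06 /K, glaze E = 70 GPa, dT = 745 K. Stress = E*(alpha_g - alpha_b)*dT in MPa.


Stress = 70*1000*(8.2e-06 - 8.5e-06)*745 = -15.6 MPa

-15.6


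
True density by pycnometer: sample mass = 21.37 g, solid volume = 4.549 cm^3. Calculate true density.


TD = 21.37 / 4.549 = 4.698 g/cm^3

4.698


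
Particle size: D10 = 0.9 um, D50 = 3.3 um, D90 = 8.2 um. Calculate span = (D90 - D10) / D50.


Span = (8.2 - 0.9) / 3.3 = 7.3 / 3.3 = 2.212

2.212


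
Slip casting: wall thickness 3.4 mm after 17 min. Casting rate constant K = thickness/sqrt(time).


K = 3.4 / sqrt(17) = 3.4 / 4.1231 = 0.825 mm/min^0.5

0.825


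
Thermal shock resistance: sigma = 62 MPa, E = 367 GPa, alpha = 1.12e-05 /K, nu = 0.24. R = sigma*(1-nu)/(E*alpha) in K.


R = 62*(1-0.24)/(367*1000*1.12e-05) = 11 K

11


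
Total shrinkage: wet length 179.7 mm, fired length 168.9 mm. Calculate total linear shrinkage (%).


TS = (179.7 - 168.9) / 179.7 * 100 = 6.01%

6.01


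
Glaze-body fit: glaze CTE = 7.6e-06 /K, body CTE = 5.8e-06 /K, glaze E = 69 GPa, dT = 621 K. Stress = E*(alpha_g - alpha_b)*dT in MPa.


Stress = 69*1000*(7.6e-06 - 5.8e-06)*621 = 77.1 MPa

77.1


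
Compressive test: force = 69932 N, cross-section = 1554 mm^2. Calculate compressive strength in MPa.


CS = 69932 / 1554 = 45.0 MPa

45.0


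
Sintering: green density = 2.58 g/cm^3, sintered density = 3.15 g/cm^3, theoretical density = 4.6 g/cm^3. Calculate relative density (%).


Relative = 3.15 / 4.6 * 100 = 68.5%

68.5


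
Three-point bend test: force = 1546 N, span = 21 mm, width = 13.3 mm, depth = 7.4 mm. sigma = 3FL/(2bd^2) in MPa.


sigma = 3*1546*21/(2*13.3*7.4^2) = 66.9 MPa

66.9


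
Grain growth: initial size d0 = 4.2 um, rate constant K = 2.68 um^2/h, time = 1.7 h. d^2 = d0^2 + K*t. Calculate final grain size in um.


d^2 = 4.2^2 + 2.68*1.7 = 22.196
d = sqrt(22.196) = 4.71 um

4.71


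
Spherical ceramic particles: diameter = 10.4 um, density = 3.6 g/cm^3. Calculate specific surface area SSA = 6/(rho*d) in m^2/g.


SSA = 6 / (3.6 * 10.4) = 0.16 m^2/g

0.16


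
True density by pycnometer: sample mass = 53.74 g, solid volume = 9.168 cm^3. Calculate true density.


TD = 53.74 / 9.168 = 5.862 g/cm^3

5.862


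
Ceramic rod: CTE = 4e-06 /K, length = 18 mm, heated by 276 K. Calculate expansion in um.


dL = 4e-06 * 18 * 276 * 1000 = 19.872 um

19.872


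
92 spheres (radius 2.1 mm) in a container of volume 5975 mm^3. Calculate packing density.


V_sphere = 4/3*pi*2.1^3 = 38.7924 mm^3
Total V = 92*38.7924 = 3568.9008 mm^3
PD = 3568.9008 / 5975 = 0.597

0.597


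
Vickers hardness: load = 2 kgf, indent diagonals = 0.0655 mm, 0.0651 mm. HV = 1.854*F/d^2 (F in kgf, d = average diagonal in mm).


d_avg = (0.0655+0.0651)/2 = 0.0653 mm
HV = 1.854*2/0.0653^2 = 870

870


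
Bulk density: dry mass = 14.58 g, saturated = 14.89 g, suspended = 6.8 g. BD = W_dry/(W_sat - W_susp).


BD = 14.58 / (14.89 - 6.8) = 14.58 / 8.09 = 1.802 g/cm^3

1.802


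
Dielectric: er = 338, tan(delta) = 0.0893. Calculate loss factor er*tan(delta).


Loss = 338 * 0.0893 = 30.183

30.183


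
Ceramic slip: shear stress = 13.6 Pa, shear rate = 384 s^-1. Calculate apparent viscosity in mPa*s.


eta = tau/gamma * 1000 = 13.6/384 * 1000 = 35.4 mPa*s

35.4


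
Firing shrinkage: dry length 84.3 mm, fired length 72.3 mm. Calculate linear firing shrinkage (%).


FS = (84.3 - 72.3) / 84.3 * 100 = 14.23%

14.23


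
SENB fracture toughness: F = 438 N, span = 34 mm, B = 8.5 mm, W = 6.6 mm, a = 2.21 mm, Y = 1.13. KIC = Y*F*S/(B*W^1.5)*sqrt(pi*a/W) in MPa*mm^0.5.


KIC = 1.13*438*34/(8.5*6.6^1.5)*sqrt(pi*2.21/6.6) = 119.76

119.76


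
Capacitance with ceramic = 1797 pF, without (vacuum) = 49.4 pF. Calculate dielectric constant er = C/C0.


er = 1797 / 49.4 = 36.38

36.38


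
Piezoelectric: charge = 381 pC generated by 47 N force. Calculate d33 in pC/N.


d33 = 381 / 47 = 8.1 pC/N

8.1


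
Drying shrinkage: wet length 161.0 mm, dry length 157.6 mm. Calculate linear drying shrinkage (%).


DS = (161.0 - 157.6) / 161.0 * 100 = 2.11%

2.11


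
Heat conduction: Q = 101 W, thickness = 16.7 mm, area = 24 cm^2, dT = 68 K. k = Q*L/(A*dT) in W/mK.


k = 101*16.7/1000/(24/10000*68) = 10.34 W/mK

10.34


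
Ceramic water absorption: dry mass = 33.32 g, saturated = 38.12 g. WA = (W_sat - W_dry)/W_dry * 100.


WA = (38.12 - 33.32) / 33.32 * 100 = 14.41%

14.41


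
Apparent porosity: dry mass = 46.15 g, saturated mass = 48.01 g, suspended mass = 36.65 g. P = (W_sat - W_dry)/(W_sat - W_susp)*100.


P = (48.01 - 46.15) / (48.01 - 36.65) * 100 = 1.86 / 11.36 * 100 = 16.4%

16.4


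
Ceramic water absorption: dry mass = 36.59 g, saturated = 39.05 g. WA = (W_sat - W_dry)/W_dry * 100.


WA = (39.05 - 36.59) / 36.59 * 100 = 6.72%

6.72


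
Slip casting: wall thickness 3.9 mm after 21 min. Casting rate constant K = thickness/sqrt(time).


K = 3.9 / sqrt(21) = 3.9 / 4.5826 = 0.851 mm/min^0.5

0.851


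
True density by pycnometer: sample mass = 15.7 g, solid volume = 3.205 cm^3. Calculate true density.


TD = 15.7 / 3.205 = 4.899 g/cm^3

4.899


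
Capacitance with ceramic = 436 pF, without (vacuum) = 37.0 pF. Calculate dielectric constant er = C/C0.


er = 436 / 37.0 = 11.78

11.78


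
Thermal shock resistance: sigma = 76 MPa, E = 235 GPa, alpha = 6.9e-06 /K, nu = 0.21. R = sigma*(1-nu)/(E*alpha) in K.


R = 76*(1-0.21)/(235*1000*6.9e-06) = 37 K

37


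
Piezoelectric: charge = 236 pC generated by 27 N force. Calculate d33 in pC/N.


d33 = 236 / 27 = 8.7 pC/N

8.7


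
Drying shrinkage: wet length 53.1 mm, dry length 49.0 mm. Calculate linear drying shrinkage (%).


DS = (53.1 - 49.0) / 53.1 * 100 = 7.72%

7.72


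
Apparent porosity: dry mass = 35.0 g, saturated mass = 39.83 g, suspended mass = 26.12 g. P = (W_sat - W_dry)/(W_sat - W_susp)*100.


P = (39.83 - 35.0) / (39.83 - 26.12) * 100 = 4.83 / 13.71 * 100 = 35.2%

35.2


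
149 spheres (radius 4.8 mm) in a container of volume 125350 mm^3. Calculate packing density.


V_sphere = 4/3*pi*4.8^3 = 463.2467 mm^3
Total V = 149*463.2467 = 69023.7583 mm^3
PD = 69023.7583 / 125350 = 0.551

0.551


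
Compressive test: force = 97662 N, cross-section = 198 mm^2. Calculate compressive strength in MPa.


CS = 97662 / 198 = 493.2 MPa

493.2


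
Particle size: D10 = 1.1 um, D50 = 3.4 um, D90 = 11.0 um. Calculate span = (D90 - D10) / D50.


Span = (11.0 - 1.1) / 3.4 = 9.9 / 3.4 = 2.912

2.912


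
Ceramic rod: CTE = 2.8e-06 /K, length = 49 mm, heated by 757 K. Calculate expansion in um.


dL = 2.8e-06 * 49 * 757 * 1000 = 103.86 um

103.86


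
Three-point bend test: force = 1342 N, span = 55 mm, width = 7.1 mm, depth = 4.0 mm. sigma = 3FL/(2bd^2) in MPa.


sigma = 3*1342*55/(2*7.1*4.0^2) = 974.6 MPa

974.6


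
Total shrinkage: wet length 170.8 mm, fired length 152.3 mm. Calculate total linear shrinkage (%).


TS = (170.8 - 152.3) / 170.8 * 100 = 10.83%

10.83


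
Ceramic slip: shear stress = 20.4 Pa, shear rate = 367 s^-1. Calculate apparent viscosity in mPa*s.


eta = tau/gamma * 1000 = 20.4/367 * 1000 = 55.6 mPa*s

55.6


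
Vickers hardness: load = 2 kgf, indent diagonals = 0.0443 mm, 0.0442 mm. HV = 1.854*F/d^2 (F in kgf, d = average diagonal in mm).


d_avg = (0.0443+0.0442)/2 = 0.04425 mm
HV = 1.854*2/0.04425^2 = 1894

1894


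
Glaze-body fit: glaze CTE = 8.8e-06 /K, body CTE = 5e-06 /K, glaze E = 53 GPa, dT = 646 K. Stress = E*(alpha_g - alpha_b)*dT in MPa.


Stress = 53*1000*(8.8e-06 - 5e-06)*646 = 130.1 MPa

130.1


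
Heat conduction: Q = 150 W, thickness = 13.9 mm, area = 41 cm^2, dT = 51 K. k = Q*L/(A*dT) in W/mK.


k = 150*13.9/1000/(41/10000*51) = 9.97 W/mK

9.97


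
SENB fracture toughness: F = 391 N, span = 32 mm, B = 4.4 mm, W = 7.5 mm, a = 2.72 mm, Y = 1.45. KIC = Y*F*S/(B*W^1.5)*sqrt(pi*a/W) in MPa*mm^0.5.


KIC = 1.45*391*32/(4.4*7.5^1.5)*sqrt(pi*2.72/7.5) = 214.28

214.28


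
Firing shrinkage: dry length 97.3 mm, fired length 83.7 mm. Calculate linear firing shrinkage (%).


FS = (97.3 - 83.7) / 97.3 * 100 = 13.98%

13.98


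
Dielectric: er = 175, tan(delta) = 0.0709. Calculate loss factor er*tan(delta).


Loss = 175 * 0.0709 = 12.408

12.408


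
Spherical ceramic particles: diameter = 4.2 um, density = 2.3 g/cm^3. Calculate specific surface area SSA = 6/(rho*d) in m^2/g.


SSA = 6 / (2.3 * 4.2) = 0.621 m^2/g

0.621


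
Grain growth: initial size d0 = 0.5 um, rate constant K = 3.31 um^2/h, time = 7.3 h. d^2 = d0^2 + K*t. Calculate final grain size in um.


d^2 = 0.5^2 + 3.31*7.3 = 24.413
d = sqrt(24.413) = 4.94 um

4.94


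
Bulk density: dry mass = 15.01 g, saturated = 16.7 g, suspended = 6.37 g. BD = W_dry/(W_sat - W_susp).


BD = 15.01 / (16.7 - 6.37) = 15.01 / 10.33 = 1.453 g/cm^3

1.453


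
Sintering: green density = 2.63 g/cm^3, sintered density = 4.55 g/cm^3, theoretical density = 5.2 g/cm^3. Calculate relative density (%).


Relative = 4.55 / 5.2 * 100 = 87.5%

87.5


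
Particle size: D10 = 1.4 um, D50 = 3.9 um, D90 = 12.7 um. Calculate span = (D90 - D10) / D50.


Span = (12.7 - 1.4) / 3.9 = 11.3 / 3.9 = 2.897

2.897


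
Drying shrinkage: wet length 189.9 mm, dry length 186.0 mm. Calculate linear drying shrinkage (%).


DS = (189.9 - 186.0) / 189.9 * 100 = 2.05%

2.05


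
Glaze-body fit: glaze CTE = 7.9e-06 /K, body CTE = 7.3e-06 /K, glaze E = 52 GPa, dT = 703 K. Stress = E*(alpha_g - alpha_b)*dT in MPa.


Stress = 52*1000*(7.9e-06 - 7.3e-06)*703 = 21.9 MPa

21.9


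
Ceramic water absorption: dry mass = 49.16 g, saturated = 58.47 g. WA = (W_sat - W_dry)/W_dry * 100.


WA = (58.47 - 49.16) / 49.16 * 100 = 18.94%

18.94


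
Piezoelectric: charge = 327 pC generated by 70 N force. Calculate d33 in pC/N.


d33 = 327 / 70 = 4.7 pC/N

4.7


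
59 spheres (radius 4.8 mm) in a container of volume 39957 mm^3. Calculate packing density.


V_sphere = 4/3*pi*4.8^3 = 463.2467 mm^3
Total V = 59*463.2467 = 27331.5553 mm^3
PD = 27331.5553 / 39957 = 0.684

0.684


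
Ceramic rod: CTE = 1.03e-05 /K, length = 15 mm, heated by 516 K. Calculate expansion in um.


dL = 1.03e-05 * 15 * 516 * 1000 = 79.722 um

79.722


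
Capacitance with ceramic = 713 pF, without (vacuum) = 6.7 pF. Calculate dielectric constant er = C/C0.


er = 713 / 6.7 = 106.42

106.42


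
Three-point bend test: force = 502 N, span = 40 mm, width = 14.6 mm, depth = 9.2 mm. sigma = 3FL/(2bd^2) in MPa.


sigma = 3*502*40/(2*14.6*9.2^2) = 24.4 MPa

24.4


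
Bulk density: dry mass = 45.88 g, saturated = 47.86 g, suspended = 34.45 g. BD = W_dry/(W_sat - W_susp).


BD = 45.88 / (47.86 - 34.45) = 45.88 / 13.41 = 3.421 g/cm^3

3.421


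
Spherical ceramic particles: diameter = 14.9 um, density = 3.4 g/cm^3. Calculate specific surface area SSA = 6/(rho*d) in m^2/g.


SSA = 6 / (3.4 * 14.9) = 0.118 m^2/g

0.118


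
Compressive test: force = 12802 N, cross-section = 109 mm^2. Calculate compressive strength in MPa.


CS = 12802 / 109 = 117.4 MPa

117.4


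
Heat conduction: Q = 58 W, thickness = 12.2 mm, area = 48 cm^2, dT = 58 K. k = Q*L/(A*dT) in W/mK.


k = 58*12.2/1000/(48/10000*58) = 2.54 W/mK

2.54


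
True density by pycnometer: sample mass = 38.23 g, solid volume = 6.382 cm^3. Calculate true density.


TD = 38.23 / 6.382 = 5.99 g/cm^3

5.99


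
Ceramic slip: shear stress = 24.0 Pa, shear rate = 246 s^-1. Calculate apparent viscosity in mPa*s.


eta = tau/gamma * 1000 = 24.0/246 * 1000 = 97.6 mPa*s

97.6


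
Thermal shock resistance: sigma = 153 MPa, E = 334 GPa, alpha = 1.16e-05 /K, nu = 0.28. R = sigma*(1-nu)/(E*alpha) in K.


R = 153*(1-0.28)/(334*1000*1.16e-05) = 28 K

28


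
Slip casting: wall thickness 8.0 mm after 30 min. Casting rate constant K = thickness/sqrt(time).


K = 8.0 / sqrt(30) = 8.0 / 5.4772 = 1.461 mm/min^0.5

1.461


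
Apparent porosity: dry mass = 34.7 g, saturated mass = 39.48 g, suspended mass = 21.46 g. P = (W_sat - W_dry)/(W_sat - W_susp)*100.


P = (39.48 - 34.7) / (39.48 - 21.46) * 100 = 4.78 / 18.02 * 100 = 26.5%

26.5


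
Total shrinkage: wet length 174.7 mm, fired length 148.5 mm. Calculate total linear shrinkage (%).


TS = (174.7 - 148.5) / 174.7 * 100 = 15.0%

15.0


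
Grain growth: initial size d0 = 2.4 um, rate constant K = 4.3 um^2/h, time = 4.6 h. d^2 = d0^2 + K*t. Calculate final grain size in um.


d^2 = 2.4^2 + 4.3*4.6 = 25.54
d = sqrt(25.54) = 5.05 um

5.05


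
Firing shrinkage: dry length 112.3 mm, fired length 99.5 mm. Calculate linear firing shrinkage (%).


FS = (112.3 - 99.5) / 112.3 * 100 = 11.4%

11.4


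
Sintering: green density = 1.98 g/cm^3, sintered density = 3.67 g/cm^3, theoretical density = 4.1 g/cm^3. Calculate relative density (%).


Relative = 3.67 / 4.1 * 100 = 89.5%

89.5


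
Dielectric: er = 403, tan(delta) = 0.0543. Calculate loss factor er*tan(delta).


Loss = 403 * 0.0543 = 21.883

21.883


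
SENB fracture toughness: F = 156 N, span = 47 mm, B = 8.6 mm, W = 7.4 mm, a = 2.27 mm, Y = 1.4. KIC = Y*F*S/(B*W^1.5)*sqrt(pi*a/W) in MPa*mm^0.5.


KIC = 1.4*156*47/(8.6*7.4^1.5)*sqrt(pi*2.27/7.4) = 58.21

58.21


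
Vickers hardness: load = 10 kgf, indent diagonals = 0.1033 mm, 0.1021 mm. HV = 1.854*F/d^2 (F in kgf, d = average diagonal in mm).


d_avg = (0.1033+0.1021)/2 = 0.1027 mm
HV = 1.854*10/0.1027^2 = 1758

1758


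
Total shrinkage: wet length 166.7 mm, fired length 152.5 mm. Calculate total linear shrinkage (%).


TS = (166.7 - 152.5) / 166.7 * 100 = 8.52%

8.52


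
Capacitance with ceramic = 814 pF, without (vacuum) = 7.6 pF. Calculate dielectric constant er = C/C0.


er = 814 / 7.6 = 107.11

107.11


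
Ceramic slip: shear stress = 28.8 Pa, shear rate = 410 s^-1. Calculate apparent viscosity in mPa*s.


eta = tau/gamma * 1000 = 28.8/410 * 1000 = 70.2 mPa*s

70.2


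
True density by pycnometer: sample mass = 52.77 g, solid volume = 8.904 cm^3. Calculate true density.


TD = 52.77 / 8.904 = 5.927 g/cm^3

5.927


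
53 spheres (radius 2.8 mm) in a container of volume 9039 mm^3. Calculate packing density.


V_sphere = 4/3*pi*2.8^3 = 91.9523 mm^3
Total V = 53*91.9523 = 4873.4719 mm^3
PD = 4873.4719 / 9039 = 0.539

0.539


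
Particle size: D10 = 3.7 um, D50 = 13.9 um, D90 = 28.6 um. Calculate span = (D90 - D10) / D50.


Span = (28.6 - 3.7) / 13.9 = 24.9 / 13.9 = 1.791

1.791


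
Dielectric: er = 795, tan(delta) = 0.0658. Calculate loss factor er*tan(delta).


Loss = 795 * 0.0658 = 52.311

52.311


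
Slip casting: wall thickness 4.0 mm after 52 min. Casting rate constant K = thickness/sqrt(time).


K = 4.0 / sqrt(52) = 4.0 / 7.2111 = 0.555 mm/min^0.5

0.555


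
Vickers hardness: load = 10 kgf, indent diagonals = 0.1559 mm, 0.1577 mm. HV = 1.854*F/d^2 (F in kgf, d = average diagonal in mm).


d_avg = (0.1559+0.1577)/2 = 0.1568 mm
HV = 1.854*10/0.1568^2 = 754

754


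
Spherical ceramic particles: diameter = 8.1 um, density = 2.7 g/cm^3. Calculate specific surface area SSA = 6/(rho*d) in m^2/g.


SSA = 6 / (2.7 * 8.1) = 0.274 m^2/g

0.274


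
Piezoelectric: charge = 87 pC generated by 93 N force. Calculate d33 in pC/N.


d33 = 87 / 93 = 0.9 pC/N

0.9


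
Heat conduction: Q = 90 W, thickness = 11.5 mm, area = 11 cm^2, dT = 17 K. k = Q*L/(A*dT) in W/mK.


k = 90*11.5/1000/(11/10000*17) = 55.35 W/mK

55.35


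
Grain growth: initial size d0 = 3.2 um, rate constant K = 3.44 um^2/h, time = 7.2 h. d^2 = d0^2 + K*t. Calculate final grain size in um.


d^2 = 3.2^2 + 3.44*7.2 = 35.008
d = sqrt(35.008) = 5.92 um

5.92


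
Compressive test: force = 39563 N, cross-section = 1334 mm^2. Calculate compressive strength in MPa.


CS = 39563 / 1334 = 29.7 MPa

29.7


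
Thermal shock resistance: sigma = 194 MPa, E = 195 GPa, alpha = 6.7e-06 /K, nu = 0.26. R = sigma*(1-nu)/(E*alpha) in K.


R = 194*(1-0.26)/(195*1000*6.7e-06) = 110 K

110


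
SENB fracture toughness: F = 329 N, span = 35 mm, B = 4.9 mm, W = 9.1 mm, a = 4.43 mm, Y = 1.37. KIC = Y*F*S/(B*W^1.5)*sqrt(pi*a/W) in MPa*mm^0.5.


KIC = 1.37*329*35/(4.9*9.1^1.5)*sqrt(pi*4.43/9.1) = 145.04

145.04


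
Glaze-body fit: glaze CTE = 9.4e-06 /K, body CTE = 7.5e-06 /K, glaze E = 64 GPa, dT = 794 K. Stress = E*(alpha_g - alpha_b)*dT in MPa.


Stress = 64*1000*(9.4e-06 - 7.5e-06)*794 = 96.6 MPa

96.6


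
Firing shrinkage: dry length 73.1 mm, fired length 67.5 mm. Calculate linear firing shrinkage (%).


FS = (73.1 - 67.5) / 73.1 * 100 = 7.66%

7.66


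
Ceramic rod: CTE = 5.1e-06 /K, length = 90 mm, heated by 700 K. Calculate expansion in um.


dL = 5.1e-06 * 90 * 700 * 1000 = 321.3 um

321.3


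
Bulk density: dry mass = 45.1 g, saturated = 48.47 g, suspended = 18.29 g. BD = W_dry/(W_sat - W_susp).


BD = 45.1 / (48.47 - 18.29) = 45.1 / 30.18 = 1.494 g/cm^3

1.494


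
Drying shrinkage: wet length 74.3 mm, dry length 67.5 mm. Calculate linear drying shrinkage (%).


DS = (74.3 - 67.5) / 74.3 * 100 = 9.15%

9.15


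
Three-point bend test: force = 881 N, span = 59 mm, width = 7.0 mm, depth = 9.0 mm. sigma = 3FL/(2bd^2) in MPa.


sigma = 3*881*59/(2*7.0*9.0^2) = 137.5 MPa

137.5


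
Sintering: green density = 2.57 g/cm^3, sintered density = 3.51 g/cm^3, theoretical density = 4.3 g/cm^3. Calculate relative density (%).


Relative = 3.51 / 4.3 * 100 = 81.6%

81.6


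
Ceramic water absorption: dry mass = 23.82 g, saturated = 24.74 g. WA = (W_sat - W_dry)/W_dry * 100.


WA = (24.74 - 23.82) / 23.82 * 100 = 3.86%

3.86


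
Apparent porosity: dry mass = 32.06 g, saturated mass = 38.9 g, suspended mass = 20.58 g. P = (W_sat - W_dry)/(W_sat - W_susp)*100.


P = (38.9 - 32.06) / (38.9 - 20.58) * 100 = 6.84 / 18.32 * 100 = 37.3%

37.3


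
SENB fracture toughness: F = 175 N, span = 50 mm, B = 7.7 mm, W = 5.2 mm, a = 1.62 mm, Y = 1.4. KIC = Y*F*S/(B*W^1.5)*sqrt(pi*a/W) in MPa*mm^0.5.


KIC = 1.4*175*50/(7.7*5.2^1.5)*sqrt(pi*1.62/5.2) = 132.73

132.73


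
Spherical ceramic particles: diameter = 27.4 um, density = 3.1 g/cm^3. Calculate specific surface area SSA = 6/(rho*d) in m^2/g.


SSA = 6 / (3.1 * 27.4) = 0.071 m^2/g

0.071


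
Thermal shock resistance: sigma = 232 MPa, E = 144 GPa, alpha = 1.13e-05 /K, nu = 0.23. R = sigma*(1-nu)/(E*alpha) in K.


R = 232*(1-0.23)/(144*1000*1.13e-05) = 110 K

110


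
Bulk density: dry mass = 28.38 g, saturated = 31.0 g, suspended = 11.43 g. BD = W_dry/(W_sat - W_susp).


BD = 28.38 / (31.0 - 11.43) = 28.38 / 19.57 = 1.45 g/cm^3

1.45


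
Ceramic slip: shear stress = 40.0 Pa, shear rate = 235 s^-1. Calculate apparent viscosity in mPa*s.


eta = tau/gamma * 1000 = 40.0/235 * 1000 = 170.2 mPa*s

170.2


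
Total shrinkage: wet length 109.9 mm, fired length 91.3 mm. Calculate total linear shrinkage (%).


TS = (109.9 - 91.3) / 109.9 * 100 = 16.92%

16.92


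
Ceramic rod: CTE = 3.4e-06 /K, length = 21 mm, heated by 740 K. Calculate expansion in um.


dL = 3.4e-06 * 21 * 740 * 1000 = 52.836 um

52.836


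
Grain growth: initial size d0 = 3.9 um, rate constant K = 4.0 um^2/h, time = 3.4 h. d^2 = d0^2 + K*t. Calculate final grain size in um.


d^2 = 3.9^2 + 4.0*3.4 = 28.81
d = sqrt(28.81) = 5.37 um

5.37


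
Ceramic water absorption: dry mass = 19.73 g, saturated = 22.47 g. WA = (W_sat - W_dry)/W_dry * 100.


WA = (22.47 - 19.73) / 19.73 * 100 = 13.89%

13.89


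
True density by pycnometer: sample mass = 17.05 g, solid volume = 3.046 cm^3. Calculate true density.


TD = 17.05 / 3.046 = 5.598 g/cm^3

5.598


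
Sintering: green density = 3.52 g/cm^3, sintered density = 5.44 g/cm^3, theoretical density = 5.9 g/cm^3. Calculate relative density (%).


Relative = 5.44 / 5.9 * 100 = 92.2%

92.2


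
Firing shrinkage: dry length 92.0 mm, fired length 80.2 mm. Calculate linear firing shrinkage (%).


FS = (92.0 - 80.2) / 92.0 * 100 = 12.83%

12.83


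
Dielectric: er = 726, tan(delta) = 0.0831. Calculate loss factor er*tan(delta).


Loss = 726 * 0.0831 = 60.331

60.331


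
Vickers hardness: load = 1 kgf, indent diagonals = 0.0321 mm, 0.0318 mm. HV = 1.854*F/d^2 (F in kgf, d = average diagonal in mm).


d_avg = (0.0321+0.0318)/2 = 0.03195 mm
HV = 1.854*1/0.03195^2 = 1816

1816


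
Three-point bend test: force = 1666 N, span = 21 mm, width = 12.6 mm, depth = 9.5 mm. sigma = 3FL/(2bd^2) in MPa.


sigma = 3*1666*21/(2*12.6*9.5^2) = 46.1 MPa

46.1


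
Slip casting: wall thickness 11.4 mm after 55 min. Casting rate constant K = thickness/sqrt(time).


K = 11.4 / sqrt(55) = 11.4 / 7.4162 = 1.537 mm/min^0.5

1.537


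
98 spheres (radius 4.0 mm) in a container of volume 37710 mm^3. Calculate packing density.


V_sphere = 4/3*pi*4.0^3 = 268.0826 mm^3
Total V = 98*268.0826 = 26272.0948 mm^3
PD = 26272.0948 / 37710 = 0.697

0.697


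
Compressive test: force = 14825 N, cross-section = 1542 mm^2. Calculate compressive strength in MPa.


CS = 14825 / 1542 = 9.6 MPa

9.6


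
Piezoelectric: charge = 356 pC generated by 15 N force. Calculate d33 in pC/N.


d33 = 356 / 15 = 23.7 pC/N

23.7


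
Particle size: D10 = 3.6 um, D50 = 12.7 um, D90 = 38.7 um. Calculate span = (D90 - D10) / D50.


Span = (38.7 - 3.6) / 12.7 = 35.1 / 12.7 = 2.764

2.764


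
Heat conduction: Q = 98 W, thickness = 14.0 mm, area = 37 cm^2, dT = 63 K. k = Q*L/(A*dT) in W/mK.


k = 98*14.0/1000/(37/10000*63) = 5.89 W/mK

5.89


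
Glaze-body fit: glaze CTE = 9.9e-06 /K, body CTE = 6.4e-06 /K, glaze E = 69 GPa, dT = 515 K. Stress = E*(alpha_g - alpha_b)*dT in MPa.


Stress = 69*1000*(9.9e-06 - 6.4e-06)*515 = 124.4 MPa

124.4


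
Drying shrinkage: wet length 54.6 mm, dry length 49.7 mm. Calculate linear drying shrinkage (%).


DS = (54.6 - 49.7) / 54.6 * 100 = 8.97%

8.97


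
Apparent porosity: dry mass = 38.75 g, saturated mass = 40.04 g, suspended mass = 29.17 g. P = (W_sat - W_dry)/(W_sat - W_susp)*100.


P = (40.04 - 38.75) / (40.04 - 29.17) * 100 = 1.29 / 10.87 * 100 = 11.9%

11.9


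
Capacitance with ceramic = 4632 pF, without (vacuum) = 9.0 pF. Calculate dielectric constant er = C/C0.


er = 4632 / 9.0 = 514.67

514.67


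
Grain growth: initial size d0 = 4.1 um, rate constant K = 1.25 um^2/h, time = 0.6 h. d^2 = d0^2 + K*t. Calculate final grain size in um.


d^2 = 4.1^2 + 1.25*0.6 = 17.56
d = sqrt(17.56) = 4.19 um

4.19


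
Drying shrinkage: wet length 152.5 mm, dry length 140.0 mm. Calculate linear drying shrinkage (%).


DS = (152.5 - 140.0) / 152.5 * 100 = 8.2%

8.2


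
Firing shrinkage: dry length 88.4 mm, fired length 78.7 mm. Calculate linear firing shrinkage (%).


FS = (88.4 - 78.7) / 88.4 * 100 = 10.97%

10.97


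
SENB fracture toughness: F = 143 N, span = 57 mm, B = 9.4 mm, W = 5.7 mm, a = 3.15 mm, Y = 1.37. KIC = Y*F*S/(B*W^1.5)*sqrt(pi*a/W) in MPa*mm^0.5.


KIC = 1.37*143*57/(9.4*5.7^1.5)*sqrt(pi*3.15/5.7) = 115.02

115.02


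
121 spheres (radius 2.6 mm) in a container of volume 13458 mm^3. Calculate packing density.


V_sphere = 4/3*pi*2.6^3 = 73.6222 mm^3
Total V = 121*73.6222 = 8908.2862 mm^3
PD = 8908.2862 / 13458 = 0.662

0.662


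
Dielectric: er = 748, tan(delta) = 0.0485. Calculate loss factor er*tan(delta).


Loss = 748 * 0.0485 = 36.278

36.278


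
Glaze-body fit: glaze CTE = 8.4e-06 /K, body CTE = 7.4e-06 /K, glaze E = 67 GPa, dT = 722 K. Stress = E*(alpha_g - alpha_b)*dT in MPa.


Stress = 67*1000*(8.4e-06 - 7.4e-06)*722 = 48.4 MPa

48.4


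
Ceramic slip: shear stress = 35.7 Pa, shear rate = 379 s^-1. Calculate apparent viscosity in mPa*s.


eta = tau/gamma * 1000 = 35.7/379 * 1000 = 94.2 mPa*s

94.2


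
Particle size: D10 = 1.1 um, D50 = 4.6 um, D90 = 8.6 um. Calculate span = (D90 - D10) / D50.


Span = (8.6 - 1.1) / 4.6 = 7.5 / 4.6 = 1.63

1.63


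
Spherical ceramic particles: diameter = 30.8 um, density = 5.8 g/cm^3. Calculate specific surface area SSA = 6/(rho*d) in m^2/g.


SSA = 6 / (5.8 * 30.8) = 0.034 m^2/g

0.034


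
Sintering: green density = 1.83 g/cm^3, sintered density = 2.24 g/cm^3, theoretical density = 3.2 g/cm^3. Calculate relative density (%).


Relative = 2.24 / 3.2 * 100 = 70.0%

70.0


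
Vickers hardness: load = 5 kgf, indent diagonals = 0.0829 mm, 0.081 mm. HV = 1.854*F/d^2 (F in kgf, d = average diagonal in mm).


d_avg = (0.0829+0.081)/2 = 0.08195 mm
HV = 1.854*5/0.08195^2 = 1380

1380


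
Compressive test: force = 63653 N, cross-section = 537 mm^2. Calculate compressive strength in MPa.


CS = 63653 / 537 = 118.5 MPa

118.5


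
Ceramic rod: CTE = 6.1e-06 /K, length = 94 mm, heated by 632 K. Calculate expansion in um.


dL = 6.1e-06 * 94 * 632 * 1000 = 362.389 um

362.389


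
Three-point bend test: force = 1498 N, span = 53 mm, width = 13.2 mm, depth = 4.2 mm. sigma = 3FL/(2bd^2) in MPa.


sigma = 3*1498*53/(2*13.2*4.2^2) = 511.5 MPa

511.5


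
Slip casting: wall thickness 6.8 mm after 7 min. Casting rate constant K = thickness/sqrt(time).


K = 6.8 / sqrt(7) = 6.8 / 2.6458 = 2.57 mm/min^0.5

2.57


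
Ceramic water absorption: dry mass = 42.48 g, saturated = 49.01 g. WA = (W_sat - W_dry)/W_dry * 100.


WA = (49.01 - 42.48) / 42.48 * 100 = 15.37%

15.37


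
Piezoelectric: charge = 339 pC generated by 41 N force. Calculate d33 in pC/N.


d33 = 339 / 41 = 8.3 pC/N

8.3


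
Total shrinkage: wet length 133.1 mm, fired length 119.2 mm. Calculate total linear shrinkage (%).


TS = (133.1 - 119.2) / 133.1 * 100 = 10.44%

10.44


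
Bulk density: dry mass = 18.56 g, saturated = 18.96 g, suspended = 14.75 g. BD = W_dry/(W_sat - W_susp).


BD = 18.56 / (18.96 - 14.75) = 18.56 / 4.21 = 4.409 g/cm^3

4.409


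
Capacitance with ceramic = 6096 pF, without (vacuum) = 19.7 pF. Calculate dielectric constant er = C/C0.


er = 6096 / 19.7 = 309.44

309.44


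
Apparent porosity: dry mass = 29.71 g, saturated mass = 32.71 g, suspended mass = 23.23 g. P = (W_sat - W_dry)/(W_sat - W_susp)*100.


P = (32.71 - 29.71) / (32.71 - 23.23) * 100 = 3.0 / 9.48 * 100 = 31.6%

31.6


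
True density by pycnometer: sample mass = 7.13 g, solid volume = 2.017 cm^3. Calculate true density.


TD = 7.13 / 2.017 = 3.535 g/cm^3

3.535
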